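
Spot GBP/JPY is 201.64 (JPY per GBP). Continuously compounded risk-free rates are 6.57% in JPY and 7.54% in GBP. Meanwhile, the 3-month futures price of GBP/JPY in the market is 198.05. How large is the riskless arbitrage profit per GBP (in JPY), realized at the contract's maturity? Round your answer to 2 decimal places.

Fair futures: F* = S·e^(carry·T), with carry = (r_JPY − r_GBP) = 0.0657 − 0.0754 = -0.0097
F* = 201.64 · e^(-0.0097 × 3/12) = 201.64 · e^-0.002425 = 201.64 × 0.997578 = 201.1516
Market 198.05 < fair 201.1516: forward underpriced → reverse cash-and-carry (short spot, go long the forward).
At maturity, profit = |F_mkt − F*| = |198.05 − 201.1516| = 3.10 per GBP (in JPY)

3.10 per GBP (in JPY)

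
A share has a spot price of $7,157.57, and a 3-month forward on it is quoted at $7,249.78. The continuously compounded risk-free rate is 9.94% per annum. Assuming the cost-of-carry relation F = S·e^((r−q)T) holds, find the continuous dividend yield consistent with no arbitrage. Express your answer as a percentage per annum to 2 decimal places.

4.82%

From F = S·e^((r−q)T): (r − q) = ln(F/S)/T
ln(7249.78/7157.57) = ln(1.012883) = 0.012801
(r − q) = 0.012801 / (3/12) = 0.051204
q = r − ln(F/S)/T = 0.0994 − 0.051204 = 0.048196
q = 4.82%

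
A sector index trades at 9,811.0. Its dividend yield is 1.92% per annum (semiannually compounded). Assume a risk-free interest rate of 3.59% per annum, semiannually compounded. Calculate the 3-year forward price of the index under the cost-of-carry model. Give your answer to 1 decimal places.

10,308.0

F = S · (1+r/2)^(2T) / (1+q/2)^(2T)
= 9811.0 × 1.112650 / 1.059000 = 9811.0 × 1.050661
F = 10,308.0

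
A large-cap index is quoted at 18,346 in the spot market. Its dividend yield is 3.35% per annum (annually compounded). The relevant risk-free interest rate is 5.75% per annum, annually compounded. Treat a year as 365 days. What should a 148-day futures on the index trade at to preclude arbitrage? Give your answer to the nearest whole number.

F = S · (1+r)^T / (1+q)^T
= 18346 × 1.022928 / 1.013451 = 18346 × 1.009351
F = 18,518

18,518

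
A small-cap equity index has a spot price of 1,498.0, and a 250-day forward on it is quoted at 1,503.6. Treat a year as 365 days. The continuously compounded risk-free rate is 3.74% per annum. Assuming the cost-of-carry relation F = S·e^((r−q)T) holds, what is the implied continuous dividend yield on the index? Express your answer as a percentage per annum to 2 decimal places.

From F = S·e^((r−q)T): (r − q) = ln(F/S)/T
ln(1503.6/1498.0) = ln(1.003738) = 0.003731
(r − q) = 0.003731 / (250/365) = 0.005447
q = r − ln(F/S)/T = 0.0374 − 0.005447 = 0.031953
q = 3.20%

3.20%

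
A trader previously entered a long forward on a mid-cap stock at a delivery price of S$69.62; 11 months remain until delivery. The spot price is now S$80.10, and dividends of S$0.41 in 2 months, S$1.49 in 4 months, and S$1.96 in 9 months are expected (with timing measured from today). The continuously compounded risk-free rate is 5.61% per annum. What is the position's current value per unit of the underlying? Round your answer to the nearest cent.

PV(remaining dividends) I = 0.41·e^(−0.0561·2/12) + 1.49·e^(−0.0561·4/12) + 1.96·e^(−0.0561·9/12) = 3.7478
Current forward F = (S − I)·e^(rT) = (80.10 − 3.7478)·e^(0.0561·11/12) = 76.3522 × 1.052770 = 80.3813
Value (long) = (F − K)·e^(−rT) = (80.3813 − 69.62) × 0.949875 = 10.2219
Value = S$10.22

S$10.22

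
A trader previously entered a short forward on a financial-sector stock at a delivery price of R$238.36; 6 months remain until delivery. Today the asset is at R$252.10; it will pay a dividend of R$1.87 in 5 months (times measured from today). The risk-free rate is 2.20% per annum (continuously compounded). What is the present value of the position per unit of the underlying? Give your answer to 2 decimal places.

PV(remaining dividends) I = 1.87·e^(−0.0220·5/12) = 1.8529
Current forward F = (S − I)·e^(rT) = (252.10 − 1.8529)·e^(0.0220·6/12) = 250.2471 × 1.011061 = 253.0151
Value (long) = (F − K)·e^(−rT) = (253.0151 − 238.36) × 0.989060 = 14.4948
Short position value = −(long value) = -R$14.49

-R$14.49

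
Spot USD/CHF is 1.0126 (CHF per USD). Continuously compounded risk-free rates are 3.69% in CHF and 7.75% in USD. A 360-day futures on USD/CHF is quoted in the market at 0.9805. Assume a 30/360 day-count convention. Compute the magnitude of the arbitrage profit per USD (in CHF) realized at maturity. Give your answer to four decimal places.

Fair futures: F* = S·e^(carry·T), with carry = (r_CHF − r_USD) = 0.0369 − 0.0775 = -0.0406
F* = 1.0126 · e^(-0.0406 × 360/360) = 1.0126 · e^-0.040600 = 1.0126 × 0.960213 = 0.9723
Market 0.9805 > fair 0.9723: forward overpriced → cash-and-carry (buy spot, short the forward).
At maturity, profit = |F_mkt − F*| = |0.9805 − 0.9723| = 0.0082 per USD (in CHF)

0.0082 per USD (in CHF)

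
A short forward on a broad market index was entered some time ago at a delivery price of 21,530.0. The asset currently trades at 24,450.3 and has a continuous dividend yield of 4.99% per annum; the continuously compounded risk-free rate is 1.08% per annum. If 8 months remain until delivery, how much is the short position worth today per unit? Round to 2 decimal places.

Current fair forward for the remaining 8 months: F = S·e^((r − q)·T), (r − q) = 0.0108 − 0.0499 = -0.0391
F = 24450.3 · e^(-0.0391 × 8/12) = 24450.3 × 0.97427014 = 23821.1972
Value of long forward = (F − K)·e^(−rT) = (23821.1972 − 21530.0) · e^(−0.0108·8/12)
= 2291.1972 × 0.99282586 = 2274.76
Short position value = −(long value) = -2274.76

-2274.76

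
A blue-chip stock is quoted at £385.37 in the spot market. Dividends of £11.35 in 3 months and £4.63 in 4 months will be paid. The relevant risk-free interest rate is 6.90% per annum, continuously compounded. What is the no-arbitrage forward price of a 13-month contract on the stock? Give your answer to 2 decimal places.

£398.38

PV(dividends) I = 11.35·e^(−0.0690·3/12) + 4.63·e^(−0.0690·4/12)
I = 11.1559 + 4.5247 = 15.6806
F = (S − I)·e^(rT) = (385.37 − 15.6806) · e^(0.0690·13/12)
= 369.6894 · e^0.074750 = 369.6894 × 1.077615 = £398.38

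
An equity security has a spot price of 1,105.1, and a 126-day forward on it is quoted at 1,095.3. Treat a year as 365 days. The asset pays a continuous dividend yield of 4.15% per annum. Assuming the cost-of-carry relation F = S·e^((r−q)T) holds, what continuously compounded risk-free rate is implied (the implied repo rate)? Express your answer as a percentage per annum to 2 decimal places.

1.57%

From F = S·e^((r−q)T): (r − q) = ln(F/S)/T
ln(1095.3/1105.1) = ln(0.991132) = -0.008908
(r − q) = -0.008908 / (126/365) = -0.025805
r = ln(F/S)/T + q = -0.025805 + 0.0415 = 0.015695
r = 1.57%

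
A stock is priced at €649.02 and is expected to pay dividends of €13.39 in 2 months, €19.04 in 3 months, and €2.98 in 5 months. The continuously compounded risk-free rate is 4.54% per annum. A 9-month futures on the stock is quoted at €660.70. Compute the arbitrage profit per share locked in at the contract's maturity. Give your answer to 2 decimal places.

PV(dividends) I = 13.39·e^(−0.0454·2/12) + 19.04·e^(−0.0454·3/12) + 2.98·e^(−0.0454·5/12) = 35.0383
Fair futures F* = (S − I)·e^(rT) = (649.02 − 35.0383)·e^0.034050 = 613.9817 × 1.034636 = 635.2476
Market €660.70 > fair 635.2476: forward overpriced → cash-and-carry (borrow at r, buy the stock and collect the dividends, short the forward).
Profit at T = |F_mkt − F*| = |660.70 − 635.2476| = €25.45 per share

€25.45 per share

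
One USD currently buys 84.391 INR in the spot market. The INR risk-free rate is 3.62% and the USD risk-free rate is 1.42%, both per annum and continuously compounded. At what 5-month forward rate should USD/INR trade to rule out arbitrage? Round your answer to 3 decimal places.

F = S·e^((r_INR − r_USD)T) = 84.391 · e^((0.0362 − 0.0142) × 5/12)
= 84.391 · e^0.009167 = 84.391 × 1.009209
F = 85.168 INR per USD

85.168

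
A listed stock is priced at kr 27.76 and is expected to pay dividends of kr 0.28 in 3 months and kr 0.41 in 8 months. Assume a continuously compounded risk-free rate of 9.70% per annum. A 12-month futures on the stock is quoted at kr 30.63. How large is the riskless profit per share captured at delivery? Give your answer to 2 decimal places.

kr 0.77 per share

PV(dividends) I = 0.28·e^(−0.0970·3/12) + 0.41·e^(−0.0970·8/12) = 0.6576
Fair futures F* = (S − I)·e^(rT) = (27.76 − 0.6576)·e^0.097000 = 27.1024 × 1.101860 = 29.8631
Market kr 30.63 > fair 29.8631: forward overpriced → cash-and-carry (borrow at r, buy the stock and collect the dividends, short the forward).
Profit at T = |F_mkt − F*| = |30.63 − 29.8631| = kr 0.77 per share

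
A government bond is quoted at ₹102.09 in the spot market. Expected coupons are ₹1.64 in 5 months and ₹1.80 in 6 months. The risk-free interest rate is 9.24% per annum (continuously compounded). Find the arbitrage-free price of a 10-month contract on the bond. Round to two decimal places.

₹106.70

PV(coupons) I = 1.64·e^(−0.0924·5/12) + 1.80·e^(−0.0924·6/12)
I = 1.5781 + 1.7187 = 3.2968
F = (S − I)·e^(rT) = (102.09 − 3.2968) · e^(0.0924·10/12)
= 98.7932 · e^0.077000 = 98.7932 × 1.080042 = ₹106.70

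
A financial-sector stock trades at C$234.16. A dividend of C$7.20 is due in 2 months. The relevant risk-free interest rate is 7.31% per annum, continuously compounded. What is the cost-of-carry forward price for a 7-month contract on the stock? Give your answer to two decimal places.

C$236.94

PV(dividends) I = 7.20·e^(−0.0731·2/12)
I = 7.1128
F = (S − I)·e^(rT) = (234.16 − 7.1128) · e^(0.0731·7/12)
= 227.0472 · e^0.042642 = 227.0472 × 1.043564 = C$236.94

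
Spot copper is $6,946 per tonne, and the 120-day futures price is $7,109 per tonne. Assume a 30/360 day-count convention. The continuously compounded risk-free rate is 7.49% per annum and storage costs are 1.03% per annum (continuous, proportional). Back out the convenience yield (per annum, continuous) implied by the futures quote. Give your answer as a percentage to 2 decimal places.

1.56%

F = S·e^((r+u−y)T) ⇒ (r+u−y) = ln(F/S)/T
ln(7109/6946) = 0.023196; /T ⇒ 0.069588
y = r + u − ln(F/S)/T = 0.0749 + 0.0103 − 0.069588 = 0.015612
y = 1.56%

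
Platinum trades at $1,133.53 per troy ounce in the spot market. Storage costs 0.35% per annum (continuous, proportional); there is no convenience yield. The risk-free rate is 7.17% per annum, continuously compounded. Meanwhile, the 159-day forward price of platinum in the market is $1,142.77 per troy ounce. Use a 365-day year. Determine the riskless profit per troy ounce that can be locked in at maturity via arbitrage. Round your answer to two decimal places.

Fair forward: F* = S·e^(carry·T), with carry = (r + u) = 0.0717 + 0.0035 = 0.0752
F* = 1133.53 · e^(0.0752 × 159/365) = 1133.53 · e^0.03275836 = 1133.53 × 1.03330082 = $1171.2775
Market $1142.77 < fair $1171.2775: forward underpriced → reverse cash-and-carry (short spot, go long the forward).
At maturity, profit = |F_mkt − F*| = |1142.77 − 1171.2775| = $28.51 per troy ounce

$28.51 per troy ounce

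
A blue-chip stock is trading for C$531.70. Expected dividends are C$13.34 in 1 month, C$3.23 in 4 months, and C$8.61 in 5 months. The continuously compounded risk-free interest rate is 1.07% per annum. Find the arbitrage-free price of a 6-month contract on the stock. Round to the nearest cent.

PV(dividends) I = 13.34·e^(−0.0107·1/12) + 3.23·e^(−0.0107·4/12) + 8.61·e^(−0.0107·5/12)
I = 13.3281 + 3.2185 + 8.5717 = 25.1183
F = (S − I)·e^(rT) = (531.70 − 25.1183) · e^(0.0107·6/12)
= 506.5817 · e^0.005350 = 506.5817 × 1.005364 = C$509.30

C$509.30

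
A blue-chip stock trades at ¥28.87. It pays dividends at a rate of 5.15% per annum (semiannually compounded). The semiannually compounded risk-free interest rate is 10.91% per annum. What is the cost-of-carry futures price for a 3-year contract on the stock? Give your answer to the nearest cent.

¥34.09

F = S · (1+r/2)^(2T) / (1+q/2)^(2T)
= 28.87 × 1.375318 / 1.164794 = 28.87 × 1.180739
F = ¥34.09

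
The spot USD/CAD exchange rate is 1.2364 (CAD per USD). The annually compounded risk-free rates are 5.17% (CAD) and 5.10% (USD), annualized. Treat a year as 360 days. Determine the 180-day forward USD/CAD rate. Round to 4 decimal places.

1.2368

By covered interest parity, F = S · (1+r_CAD)^T / (1+r_USD)^T
= 1.2364 × 1.025524 / 1.025183 = 1.2364 × 1.000333
F = 1.2368 CAD per USD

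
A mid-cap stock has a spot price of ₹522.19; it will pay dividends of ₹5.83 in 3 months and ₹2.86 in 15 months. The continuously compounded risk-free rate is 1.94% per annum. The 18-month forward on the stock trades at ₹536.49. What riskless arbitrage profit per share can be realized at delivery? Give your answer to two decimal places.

₹7.73 per share

PV(dividends) I = 5.83·e^(−0.0194·3/12) + 2.86·e^(−0.0194·15/12) = 8.5933
Fair forward F* = (S − I)·e^(rT) = (522.19 − 8.5933)·e^0.029100 = 513.5967 × 1.029528 = 528.7622
Market ₹536.49 > fair 528.7622: forward overpriced → cash-and-carry (borrow at r, buy the stock and collect the dividends, short the forward).
Profit at T = |F_mkt − F*| = |536.49 − 528.7622| = ₹7.73 per share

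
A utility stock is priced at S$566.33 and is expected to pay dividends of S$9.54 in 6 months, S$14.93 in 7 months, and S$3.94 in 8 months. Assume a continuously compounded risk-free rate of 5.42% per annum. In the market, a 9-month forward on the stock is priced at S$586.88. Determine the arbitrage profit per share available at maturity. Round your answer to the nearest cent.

S$25.75 per share

PV(dividends) I = 9.54·e^(−0.0542·6/12) + 14.93·e^(−0.0542·7/12) + 3.94·e^(−0.0542·8/12) = 27.5505
Fair forward F* = (S − I)·e^(rT) = (566.33 − 27.5505)·e^0.040650 = 538.7795 × 1.041488 = 561.1324
Market S$586.88 > fair 561.1324: forward overpriced → cash-and-carry (borrow at r, buy the stock and collect the dividends, short the forward).
Profit at T = |F_mkt − F*| = |586.88 − 561.1324| = S$25.75 per share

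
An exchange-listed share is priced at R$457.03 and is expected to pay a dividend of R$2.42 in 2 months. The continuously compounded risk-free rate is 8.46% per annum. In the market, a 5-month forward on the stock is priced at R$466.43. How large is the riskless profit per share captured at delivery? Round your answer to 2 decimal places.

R$4.53 per share

PV(dividends) I = 2.42·e^(−0.0846·2/12) = 2.3861
Fair forward F* = (S − I)·e^(rT) = (457.03 − 2.3861)·e^0.035250 = 454.6439 × 1.035879 = 470.9561
Market R$466.43 < fair 470.9561: forward underpriced → reverse cash-and-carry (short the stock, invest proceeds at r, pay the dividends, go long the forward).
Profit at T = |F_mkt − F*| = |466.43 − 470.9561| = R$4.53 per share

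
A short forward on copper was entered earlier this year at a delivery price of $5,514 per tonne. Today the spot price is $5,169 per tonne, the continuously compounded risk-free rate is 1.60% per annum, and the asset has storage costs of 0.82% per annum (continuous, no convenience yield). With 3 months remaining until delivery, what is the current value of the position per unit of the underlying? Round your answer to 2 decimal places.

$312.38 per tonne

Current fair forward for the remaining 3 months: F = S·e^((r + u)·T), (r + u) = 0.0160 + 0.0082 = 0.0242
F = 5169 · e^(0.0242 × 3/12) = 5169 × 1.00606834 = 5200.3672
Value of long forward = (F − K)·e^(−rT) = (5200.3672 − 5514) · e^(−0.0160·3/12)
= -313.6328 × 0.99600799 = -312.38
Short position value = −(long value) = $312.38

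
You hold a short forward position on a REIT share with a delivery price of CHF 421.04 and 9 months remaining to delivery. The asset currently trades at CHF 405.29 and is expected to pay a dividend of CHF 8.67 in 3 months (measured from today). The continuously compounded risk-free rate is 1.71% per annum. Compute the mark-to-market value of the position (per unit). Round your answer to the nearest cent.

PV(remaining dividends) I = 8.67·e^(−0.0171·3/12) = 8.6330
Current forward F = (S − I)·e^(rT) = (405.29 − 8.6330)·e^(0.0171·9/12) = 396.6570 × 1.012908 = 401.7770
Value (long) = (F − K)·e^(−rT) = (401.7770 − 421.04) × 0.987257 = -19.0175
Short position value = −(long value) = CHF 19.02

CHF 19.02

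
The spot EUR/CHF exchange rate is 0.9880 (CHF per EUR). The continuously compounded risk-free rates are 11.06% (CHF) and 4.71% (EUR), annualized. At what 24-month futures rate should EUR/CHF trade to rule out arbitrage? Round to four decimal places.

F = S·e^((r_CHF − r_EUR)T) = 0.9880 · e^((0.1106 − 0.0471) × 24/12)
= 0.9880 · e^0.127000 = 0.9880 × 1.135417
F = 1.1218 CHF per EUR

1.1218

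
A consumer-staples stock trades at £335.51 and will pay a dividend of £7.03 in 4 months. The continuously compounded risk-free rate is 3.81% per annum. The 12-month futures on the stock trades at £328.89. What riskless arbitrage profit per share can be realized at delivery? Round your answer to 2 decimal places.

PV(dividends) I = 7.03·e^(−0.0381·4/12) = 6.9413
Fair futures F* = (S − I)·e^(rT) = (335.51 − 6.9413)·e^0.038100 = 328.5687 × 1.038835 = 341.3287
Market £328.89 < fair 341.3287: forward underpriced → reverse cash-and-carry (short the stock, invest proceeds at r, pay the dividends, go long the forward).
Profit at T = |F_mkt − F*| = |328.89 − 341.3287| = £12.44 per share

£12.44 per share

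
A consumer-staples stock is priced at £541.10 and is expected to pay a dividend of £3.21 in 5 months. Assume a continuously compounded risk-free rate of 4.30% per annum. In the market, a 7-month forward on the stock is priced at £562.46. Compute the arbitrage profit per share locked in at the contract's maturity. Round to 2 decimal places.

PV(dividends) I = 3.21·e^(−0.0430·5/12) = 3.1530
Fair forward F* = (S − I)·e^(rT) = (541.10 − 3.1530)·e^0.025083 = 537.9470 × 1.025400 = 551.6109
Market £562.46 > fair 551.6109: forward overpriced → cash-and-carry (borrow at r, buy the stock and collect the dividends, short the forward).
Profit at T = |F_mkt − F*| = |562.46 − 551.6109| = £10.85 per share

£10.85 per share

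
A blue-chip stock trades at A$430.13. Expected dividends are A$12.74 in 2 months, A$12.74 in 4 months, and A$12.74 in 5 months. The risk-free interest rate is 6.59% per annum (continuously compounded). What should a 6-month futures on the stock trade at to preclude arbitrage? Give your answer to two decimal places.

A$405.83

PV(dividends) I = 12.74·e^(−0.0659·2/12) + 12.74·e^(−0.0659·4/12) + 12.74·e^(−0.0659·5/12)
I = 12.6008 + 12.4632 + 12.3949 = 37.4589
F = (S − I)·e^(rT) = (430.13 − 37.4589) · e^(0.0659·6/12)
= 392.6711 · e^0.032950 = 392.6711 × 1.033499 = A$405.83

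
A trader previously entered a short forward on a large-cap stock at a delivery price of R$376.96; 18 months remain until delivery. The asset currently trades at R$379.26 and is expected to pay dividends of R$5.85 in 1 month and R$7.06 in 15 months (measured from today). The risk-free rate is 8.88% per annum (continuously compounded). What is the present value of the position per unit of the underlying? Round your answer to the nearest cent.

PV(remaining dividends) I = 5.85·e^(−0.0888·1/12) + 7.06·e^(−0.0888·15/12) = 12.1251
Current forward F = (S − I)·e^(rT) = (379.26 − 12.1251)·e^(0.0888·18/12) = 367.1349 × 1.142478 = 419.4435
Value (long) = (F − K)·e^(−rT) = (419.4435 − 376.96) × 0.875290 = 37.1854
Short position value = −(long value) = -R$37.19

-R$37.19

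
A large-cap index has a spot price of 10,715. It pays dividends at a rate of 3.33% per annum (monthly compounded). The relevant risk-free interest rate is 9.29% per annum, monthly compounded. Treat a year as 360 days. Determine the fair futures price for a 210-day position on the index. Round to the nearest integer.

F = S · (1+r/12)^(12T) / (1+q/12)^(12T)
= 10715 × 1.055467 / 1.019587 = 10715 × 1.035191
F = 11,092

11,092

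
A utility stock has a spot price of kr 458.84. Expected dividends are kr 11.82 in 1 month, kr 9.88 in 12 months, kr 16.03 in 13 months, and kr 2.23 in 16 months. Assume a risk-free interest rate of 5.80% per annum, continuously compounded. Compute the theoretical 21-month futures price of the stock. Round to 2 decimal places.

kr 465.57

PV(dividends) I = 11.82·e^(−0.0580·1/12) + 9.88·e^(−0.0580·12/12) + 16.03·e^(−0.0580·13/12) + 2.23·e^(−0.0580·16/12)
I = 11.7630 + 9.3233 + 15.0538 + 2.0640 = 38.2041
F = (S − I)·e^(rT) = (458.84 − 38.2041) · e^(0.0580·21/12)
= 420.6359 · e^0.101500 = 420.6359 × 1.106830 = kr 465.57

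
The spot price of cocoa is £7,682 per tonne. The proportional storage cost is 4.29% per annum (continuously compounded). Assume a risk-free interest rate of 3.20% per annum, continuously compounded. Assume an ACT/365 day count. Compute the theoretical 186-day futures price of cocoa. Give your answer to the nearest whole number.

Net carry = r + u − y = 0.0320 + 0.0429 − 0.0000 = 0.0749
F = S·e^((r+u−y)T) = 7682 · e^(0.0749 × 186/365) = 7682 · e^0.038168
= 7682 × 1.038906 = £7,981 per tonne

£7,981 per tonne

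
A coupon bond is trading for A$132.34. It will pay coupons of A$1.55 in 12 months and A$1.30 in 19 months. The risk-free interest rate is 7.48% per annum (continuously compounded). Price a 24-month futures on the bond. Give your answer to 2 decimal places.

PV(coupons) I = 1.55·e^(−0.0748·12/12) + 1.30·e^(−0.0748·19/12)
I = 1.4383 + 1.1548 = 2.5931
F = (S − I)·e^(rT) = (132.34 − 2.5931) · e^(0.0748·24/12)
= 129.7469 · e^0.149600 = 129.7469 × 1.161370 = A$150.68

A$150.68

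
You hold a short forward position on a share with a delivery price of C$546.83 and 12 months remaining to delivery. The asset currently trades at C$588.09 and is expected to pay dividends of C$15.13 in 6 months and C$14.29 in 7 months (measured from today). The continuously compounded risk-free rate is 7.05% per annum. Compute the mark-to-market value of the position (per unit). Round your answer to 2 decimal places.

PV(remaining dividends) I = 15.13·e^(−0.0705·6/12) + 14.29·e^(−0.0705·7/12) = 28.3202
Current forward F = (S − I)·e^(rT) = (588.09 − 28.3202)·e^(0.0705·12/12) = 559.7698 × 1.073045 = 600.6582
Value (long) = (F − K)·e^(−rT) = (600.6582 − 546.83) × 0.931928 = 50.1640
Short position value = −(long value) = -C$50.16

-C$50.16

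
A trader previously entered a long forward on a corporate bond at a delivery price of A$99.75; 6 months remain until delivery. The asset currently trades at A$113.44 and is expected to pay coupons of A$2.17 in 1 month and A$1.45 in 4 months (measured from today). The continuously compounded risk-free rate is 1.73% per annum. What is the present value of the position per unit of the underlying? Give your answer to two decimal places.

A$10.94

PV(remaining coupons) I = 2.17·e^(−0.0173·1/12) + 1.45·e^(−0.0173·4/12) = 3.6085
Current forward F = (S − I)·e^(rT) = (113.44 − 3.6085)·e^(0.0173·6/12) = 109.8315 × 1.008688 = 110.7857
Value (long) = (F − K)·e^(−rT) = (110.7857 − 99.75) × 0.991387 = 10.9406
Value = A$10.94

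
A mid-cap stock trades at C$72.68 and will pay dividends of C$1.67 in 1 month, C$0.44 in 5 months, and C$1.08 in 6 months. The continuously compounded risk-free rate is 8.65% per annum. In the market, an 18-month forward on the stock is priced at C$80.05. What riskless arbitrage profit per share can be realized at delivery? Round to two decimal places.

C$0.85 per share

PV(dividends) I = 1.67·e^(−0.0865·1/12) + 0.44·e^(−0.0865·5/12) + 1.08·e^(−0.0865·6/12) = 3.1167
Fair forward F* = (S − I)·e^(rT) = (72.68 − 3.1167)·e^0.129750 = 69.5633 × 1.138544 = 79.2009
Market C$80.05 > fair 79.2009: forward overpriced → cash-and-carry (borrow at r, buy the stock and collect the dividends, short the forward).
Profit at T = |F_mkt − F*| = |80.05 − 79.2009| = C$0.85 per share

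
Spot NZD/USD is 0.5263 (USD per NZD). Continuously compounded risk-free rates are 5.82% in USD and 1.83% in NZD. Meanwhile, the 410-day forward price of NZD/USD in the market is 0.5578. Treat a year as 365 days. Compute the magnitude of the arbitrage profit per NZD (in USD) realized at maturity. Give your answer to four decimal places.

Fair forward: F* = S·e^(carry·T), with carry = (r_USD − r_NZD) = 0.0582 − 0.0183 = 0.0399
F* = 0.5263 · e^(0.0399 × 410/365) = 0.5263 · e^0.044819 = 0.5263 × 1.045839 = 0.5504
Market 0.5578 > fair 0.5504: forward overpriced → cash-and-carry (buy spot, short the forward).
At maturity, profit = |F_mkt − F*| = |0.5578 − 0.5504| = 0.0074 per NZD (in USD)

0.0074 per NZD (in USD)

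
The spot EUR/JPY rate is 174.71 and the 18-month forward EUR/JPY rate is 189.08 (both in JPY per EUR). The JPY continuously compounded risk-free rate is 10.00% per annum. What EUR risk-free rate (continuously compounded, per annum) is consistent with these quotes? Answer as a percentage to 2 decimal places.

F = S·e^((r_JPY − r_EUR)T) ⇒ r_EUR = r_JPY − ln(F/S)/T
ln(189.08/174.71) = 0.079043; /(18/12) = 0.052695
r_EUR = 0.1000 − 0.052695 = 0.047305
r_EUR = 4.73%

4.73%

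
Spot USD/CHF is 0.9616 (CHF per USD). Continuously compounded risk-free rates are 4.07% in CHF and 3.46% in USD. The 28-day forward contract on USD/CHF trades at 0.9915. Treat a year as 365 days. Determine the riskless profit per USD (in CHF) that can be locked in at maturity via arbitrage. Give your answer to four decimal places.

0.0294 per USD (in CHF)

Fair forward: F* = S·e^(carry·T), with carry = (r_CHF − r_USD) = 0.0407 − 0.0346 = 0.0061
F* = 0.9616 · e^(0.0061 × 28/365) = 0.9616 · e^0.000468 = 0.9616 × 1.000468 = 0.9621
Market 0.9915 > fair 0.9621: forward overpriced → cash-and-carry (buy spot, short the forward).
At maturity, profit = |F_mkt − F*| = |0.9915 − 0.9621| = 0.0294 per USD (in CHF)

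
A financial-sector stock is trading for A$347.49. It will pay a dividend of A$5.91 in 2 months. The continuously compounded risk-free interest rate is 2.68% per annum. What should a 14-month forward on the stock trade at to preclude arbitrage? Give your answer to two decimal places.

PV(dividends) I = 5.91·e^(−0.0268·2/12)
I = 5.8837
F = (S − I)·e^(rT) = (347.49 − 5.8837) · e^(0.0268·14/12)
= 341.6063 · e^0.031267 = 341.6063 × 1.031761 = A$352.46

A$352.46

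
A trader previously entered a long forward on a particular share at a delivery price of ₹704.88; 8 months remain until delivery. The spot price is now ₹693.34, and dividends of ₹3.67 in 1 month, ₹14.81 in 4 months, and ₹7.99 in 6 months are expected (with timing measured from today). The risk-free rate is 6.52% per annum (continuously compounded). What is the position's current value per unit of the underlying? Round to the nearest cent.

PV(remaining dividends) I = 3.67·e^(−0.0652·1/12) + 14.81·e^(−0.0652·4/12) + 7.99·e^(−0.0652·6/12) = 25.8754
Current forward F = (S − I)·e^(rT) = (693.34 − 25.8754)·e^(0.0652·8/12) = 667.4646 × 1.044425 = 697.1167
Value (long) = (F − K)·e^(−rT) = (697.1167 − 704.88) × 0.957464 = -7.4331
Value = -₹7.43

-₹7.43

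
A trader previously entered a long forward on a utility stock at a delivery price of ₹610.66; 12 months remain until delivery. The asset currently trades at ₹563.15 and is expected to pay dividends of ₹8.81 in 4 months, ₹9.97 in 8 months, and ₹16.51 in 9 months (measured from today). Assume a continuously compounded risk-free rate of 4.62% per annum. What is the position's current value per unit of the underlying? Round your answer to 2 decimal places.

-₹54.23

PV(remaining dividends) I = 8.81·e^(−0.0462·4/12) + 9.97·e^(−0.0462·8/12) + 16.51·e^(−0.0462·9/12) = 34.2907
Current forward F = (S − I)·e^(rT) = (563.15 − 34.2907)·e^(0.0462·12/12) = 528.8593 × 1.047284 = 553.8659
Value (long) = (F − K)·e^(−rT) = (553.8659 − 610.66) × 0.954851 = -54.2299
Value = -₹54.23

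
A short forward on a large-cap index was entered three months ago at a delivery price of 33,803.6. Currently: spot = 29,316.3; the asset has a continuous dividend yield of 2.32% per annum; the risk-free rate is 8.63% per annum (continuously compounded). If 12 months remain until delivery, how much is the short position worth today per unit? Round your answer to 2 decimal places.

Current fair forward for the remaining 12 months: F = S·e^((r − q)·T), (r − q) = 0.0863 − 0.0232 = 0.0631
F = 29316.3 · e^(0.0631 × 12/12) = 29316.3 × 1.06513335 = 31225.7688
Value of long forward = (F − K)·e^(−rT) = (31225.7688 − 33803.6) · e^(−0.0863·12/12)
= -2577.8312 × 0.91731899 = -2364.69
Short position value = −(long value) = 2364.69

2364.69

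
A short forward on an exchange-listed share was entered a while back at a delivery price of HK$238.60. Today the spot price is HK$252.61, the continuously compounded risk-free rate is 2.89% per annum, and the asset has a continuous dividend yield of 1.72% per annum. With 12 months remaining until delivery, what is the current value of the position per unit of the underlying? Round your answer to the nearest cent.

Current fair forward for the remaining 12 months: F = S·e^((r − q)·T), (r − q) = 0.0289 − 0.0172 = 0.0117
F = 252.61 · e^(0.0117 × 12/12) = 252.61 × 1.011769 = 255.5830
Value of long forward = (F − K)·e^(−rT) = (255.5830 − 238.60) · e^(−0.0289·12/12)
= 16.9830 × 0.971514 = 16.50
Short position value = −(long value) = -HK$16.50

-HK$16.50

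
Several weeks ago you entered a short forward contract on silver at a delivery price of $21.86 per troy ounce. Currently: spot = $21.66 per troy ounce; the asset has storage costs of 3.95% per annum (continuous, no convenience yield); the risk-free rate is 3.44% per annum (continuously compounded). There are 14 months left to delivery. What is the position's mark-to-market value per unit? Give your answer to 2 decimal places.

-$1.68 per troy ounce

Current fair forward for the remaining 14 months: F = S·e^((r + u)·T), (r + u) = 0.0344 + 0.0395 = 0.0739
F = 21.66 · e^(0.0739 × 14/12) = 21.66 × 1.090042 = 23.6103
Value of long forward = (F − K)·e^(−rT) = (23.6103 − 21.86) · e^(−0.0344·14/12)
= 1.7503 × 0.960661 = 1.68
Short position value = −(long value) = -$1.68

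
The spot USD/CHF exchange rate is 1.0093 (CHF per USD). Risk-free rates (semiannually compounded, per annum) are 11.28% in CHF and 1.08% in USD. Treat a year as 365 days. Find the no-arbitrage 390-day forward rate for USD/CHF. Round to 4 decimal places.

By covered interest parity, F = S · (1+r_CHF/2)^(2T) / (1+r_USD/2)^(2T)
= 1.0093 × 1.124400 / 1.011575 = 1.0093 × 1.111534
F = 1.1219 CHF per USD

1.1219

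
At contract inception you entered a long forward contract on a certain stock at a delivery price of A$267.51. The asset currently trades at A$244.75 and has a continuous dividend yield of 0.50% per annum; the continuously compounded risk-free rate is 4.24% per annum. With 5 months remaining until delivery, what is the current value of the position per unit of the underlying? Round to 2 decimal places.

Current fair forward for the remaining 5 months: F = S·e^((r − q)·T), (r − q) = 0.0424 − 0.0050 = 0.0374
F = 244.75 · e^(0.0374 × 5/12) = 244.75 × 1.015705 = 248.5938
Value of long forward = (F − K)·e^(−rT) = (248.5938 − 267.51) · e^(−0.0424·5/12)
= -18.9162 × 0.982488 = -18.58

-A$18.58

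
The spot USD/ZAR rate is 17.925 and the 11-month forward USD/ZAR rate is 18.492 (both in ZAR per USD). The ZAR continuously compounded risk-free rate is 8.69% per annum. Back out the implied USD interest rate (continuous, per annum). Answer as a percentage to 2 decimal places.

5.29%

F = S·e^((r_ZAR − r_USD)T) ⇒ r_USD = r_ZAR − ln(F/S)/T
ln(18.492/17.925) = 0.031142; /(11/12) = 0.033973
r_USD = 0.0869 − 0.033973 = 0.052927
r_USD = 5.29%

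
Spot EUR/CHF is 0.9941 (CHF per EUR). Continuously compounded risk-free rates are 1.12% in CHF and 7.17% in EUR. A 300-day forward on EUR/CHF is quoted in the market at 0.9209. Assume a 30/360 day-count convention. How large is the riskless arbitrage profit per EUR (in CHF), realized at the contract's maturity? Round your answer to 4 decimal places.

Fair forward: F* = S·e^(carry·T), with carry = (r_CHF − r_EUR) = 0.0112 − 0.0717 = -0.0605
F* = 0.9941 · e^(-0.0605 × 300/360) = 0.9941 · e^-0.050417 = 0.9941 × 0.950833 = 0.9452
Market 0.9209 < fair 0.9452: forward underpriced → reverse cash-and-carry (short spot, go long the forward).
At maturity, profit = |F_mkt − F*| = |0.9209 − 0.9452| = 0.0243 per EUR (in CHF)

0.0243 per EUR (in CHF)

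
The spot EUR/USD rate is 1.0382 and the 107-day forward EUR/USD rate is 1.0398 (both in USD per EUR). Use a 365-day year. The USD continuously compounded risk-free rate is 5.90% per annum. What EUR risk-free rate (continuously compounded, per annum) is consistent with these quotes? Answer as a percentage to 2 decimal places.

F = S·e^((r_USD − r_EUR)T) ⇒ r_EUR = r_USD − ln(F/S)/T
ln(1.0398/1.0382) = 0.001540; /(107/365) = 0.005253
r_EUR = 0.0590 − 0.005253 = 0.053747
r_EUR = 5.37%

5.37%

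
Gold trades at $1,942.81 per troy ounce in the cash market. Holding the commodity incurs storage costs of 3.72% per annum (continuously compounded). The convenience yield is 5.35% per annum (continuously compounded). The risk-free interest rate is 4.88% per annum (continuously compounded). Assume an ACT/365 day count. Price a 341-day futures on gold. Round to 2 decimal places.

Net carry = r + u − y = 0.0488 + 0.0372 − 0.0535 = 0.0325
F = S·e^((r+u−y)T) = 1942.81 · e^(0.0325 × 341/365) = 1942.81 · e^0.03036301
= 1942.81 × 1.03082867 = $2,002.70 per troy ounce

$2,002.70 per troy ounce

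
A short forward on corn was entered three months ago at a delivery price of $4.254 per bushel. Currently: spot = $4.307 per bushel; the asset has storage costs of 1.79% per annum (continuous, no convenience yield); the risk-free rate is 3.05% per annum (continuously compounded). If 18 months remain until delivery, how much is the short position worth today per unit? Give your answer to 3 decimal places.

Current fair forward for the remaining 18 months: F = S·e^((r + u)·T), (r + u) = 0.0305 + 0.0179 = 0.0484
F = 4.307 · e^(0.0484 × 18/12) = 4.307 × 1.075300 = 4.6313
Value of long forward = (F − K)·e^(−rT) = (4.6313 − 4.254) · e^(−0.0305·18/12)
= 0.3773 × 0.955281 = 0.360
Short position value = −(long value) = -$0.360

-$0.360 per bushel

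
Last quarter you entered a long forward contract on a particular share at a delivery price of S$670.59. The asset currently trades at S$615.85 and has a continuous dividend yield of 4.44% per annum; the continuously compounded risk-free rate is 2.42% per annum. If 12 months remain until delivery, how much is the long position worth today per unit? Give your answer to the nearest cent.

Current fair forward for the remaining 12 months: F = S·e^((r − q)·T), (r − q) = 0.0242 − 0.0444 = -0.0202
F = 615.85 · e^(-0.0202 × 12/12) = 615.85 × 0.980003 = 603.5348
Value of long forward = (F − K)·e^(−rT) = (603.5348 − 670.59) · e^(−0.0242·12/12)
= -67.0552 × 0.976090 = -65.45

-S$65.45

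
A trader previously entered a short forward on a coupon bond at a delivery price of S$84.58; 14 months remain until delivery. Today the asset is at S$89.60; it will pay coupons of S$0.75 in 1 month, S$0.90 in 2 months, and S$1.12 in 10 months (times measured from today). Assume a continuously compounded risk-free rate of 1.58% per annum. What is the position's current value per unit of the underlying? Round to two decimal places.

-S$3.81

PV(remaining coupons) I = 0.75·e^(−0.0158·1/12) + 0.90·e^(−0.0158·2/12) + 1.12·e^(−0.0158·10/12) = 2.7520
Current forward F = (S − I)·e^(rT) = (89.60 − 2.7520)·e^(0.0158·14/12) = 86.8480 × 1.018604 = 88.4637
Value (long) = (F − K)·e^(−rT) = (88.4637 − 84.58) × 0.981736 = 3.8128
Short position value = −(long value) = -S$3.81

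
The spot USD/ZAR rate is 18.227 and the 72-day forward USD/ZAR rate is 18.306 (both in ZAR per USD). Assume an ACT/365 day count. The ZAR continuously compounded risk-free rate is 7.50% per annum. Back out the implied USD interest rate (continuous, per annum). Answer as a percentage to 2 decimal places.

F = S·e^((r_ZAR − r_USD)T) ⇒ r_USD = r_ZAR − ln(F/S)/T
ln(18.306/18.227) = 0.004325; /(72/365) = 0.021925
r_USD = 0.0750 − 0.021925 = 0.053075
r_USD = 5.31%

5.31%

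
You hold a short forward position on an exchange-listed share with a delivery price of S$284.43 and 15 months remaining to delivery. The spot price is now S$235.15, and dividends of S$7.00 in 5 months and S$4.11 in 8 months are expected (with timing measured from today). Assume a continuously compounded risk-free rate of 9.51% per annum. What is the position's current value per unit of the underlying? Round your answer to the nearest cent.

S$27.99

PV(remaining dividends) I = 7.00·e^(−0.0951·5/12) + 4.11·e^(−0.0951·8/12) = 10.5856
Current forward F = (S − I)·e^(rT) = (235.15 − 10.5856)·e^(0.0951·15/12) = 224.5644 × 1.126229 = 252.9109
Value (long) = (F − K)·e^(−rT) = (252.9109 − 284.43) × 0.887919 = -27.9864
Short position value = −(long value) = S$27.99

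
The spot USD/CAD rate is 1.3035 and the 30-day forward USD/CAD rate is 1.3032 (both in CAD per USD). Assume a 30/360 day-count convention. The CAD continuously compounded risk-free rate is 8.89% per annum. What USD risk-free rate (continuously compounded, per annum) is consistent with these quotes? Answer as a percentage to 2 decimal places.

9.17%

F = S·e^((r_CAD − r_USD)T) ⇒ r_USD = r_CAD − ln(F/S)/T
ln(1.3032/1.3035) = -0.000230; /(30/360) = -0.002760
r_USD = 0.0889 + 0.002760 = 0.091660
r_USD = 9.17%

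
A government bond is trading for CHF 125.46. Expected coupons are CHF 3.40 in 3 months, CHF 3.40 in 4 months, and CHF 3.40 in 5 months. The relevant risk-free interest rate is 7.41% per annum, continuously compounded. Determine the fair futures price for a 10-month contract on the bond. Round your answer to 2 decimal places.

CHF 122.87

PV(coupons) I = 3.40·e^(−0.0741·3/12) + 3.40·e^(−0.0741·4/12) + 3.40·e^(−0.0741·5/12)
I = 3.3376 + 3.3170 + 3.2966 = 9.9512
F = (S − I)·e^(rT) = (125.46 − 9.9512) · e^(0.0741·10/12)
= 115.5088 · e^0.061750 = 115.5088 × 1.063696 = CHF 122.87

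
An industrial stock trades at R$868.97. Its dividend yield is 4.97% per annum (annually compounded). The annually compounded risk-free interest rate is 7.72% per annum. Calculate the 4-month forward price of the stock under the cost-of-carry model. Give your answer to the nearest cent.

F = S · (1+r)^T / (1+q)^T
= 868.97 × 1.025098 / 1.016300 = 868.97 × 1.008657
F = R$876.49

R$876.49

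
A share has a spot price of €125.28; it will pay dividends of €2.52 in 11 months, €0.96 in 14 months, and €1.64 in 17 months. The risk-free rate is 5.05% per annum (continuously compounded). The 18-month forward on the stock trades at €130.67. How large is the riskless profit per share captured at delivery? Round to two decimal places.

PV(dividends) I = 2.52·e^(−0.0505·11/12) + 0.96·e^(−0.0505·14/12) + 1.64·e^(−0.0505·17/12) = 4.8378
Fair forward F* = (S − I)·e^(rT) = (125.28 − 4.8378)·e^0.075750 = 120.4422 × 1.078693 = 129.9202
Market €130.67 > fair 129.9202: forward overpriced → cash-and-carry (borrow at r, buy the stock and collect the dividends, short the forward).
Profit at T = |F_mkt − F*| = |130.67 − 129.9202| = €0.75 per share

€0.75 per share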